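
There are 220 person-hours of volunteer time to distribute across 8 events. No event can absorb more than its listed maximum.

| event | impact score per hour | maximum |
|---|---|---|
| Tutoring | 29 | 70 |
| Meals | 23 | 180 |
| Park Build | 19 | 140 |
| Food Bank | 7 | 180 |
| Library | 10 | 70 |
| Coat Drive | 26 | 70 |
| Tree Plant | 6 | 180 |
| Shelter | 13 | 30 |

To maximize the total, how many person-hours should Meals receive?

80

Order the events by impact score per hour: Tutoring 29 > Coat Drive 26 > Meals 23 > Park Build 19 > Shelter 13 > Library 10 > Food Bank 7 > Tree Plant 6.
Tutoring: +70 to 70 (cap) — 150 left.
Give Coat Drive 70 to hit its cap of 70 — 80 left.
Meals: +80 (room for 180) → 80. Pool exhausted.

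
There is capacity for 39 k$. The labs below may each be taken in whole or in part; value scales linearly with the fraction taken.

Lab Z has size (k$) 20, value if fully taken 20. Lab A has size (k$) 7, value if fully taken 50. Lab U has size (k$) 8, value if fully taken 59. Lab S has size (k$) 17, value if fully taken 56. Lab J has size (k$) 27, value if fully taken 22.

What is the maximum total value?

172

Best value per unit of size first: Lab U 59/8≈7.38, Lab A 50/7≈7.14, Lab S 56/17≈3.29, Lab Z 20/20≈1, Lab J 22/27≈0.815.
Take all of Lab U (8 k$, value 59) — 31 k$ left.
All 7 k$ of Lab A fit (value 50) — 24 remain.
Lab S: take in full, 17 k$ for value 56 — 7 left.
Fill the last 7 k$ with part of Lab Z: 7/20 of it earns 7.
Total value = 172.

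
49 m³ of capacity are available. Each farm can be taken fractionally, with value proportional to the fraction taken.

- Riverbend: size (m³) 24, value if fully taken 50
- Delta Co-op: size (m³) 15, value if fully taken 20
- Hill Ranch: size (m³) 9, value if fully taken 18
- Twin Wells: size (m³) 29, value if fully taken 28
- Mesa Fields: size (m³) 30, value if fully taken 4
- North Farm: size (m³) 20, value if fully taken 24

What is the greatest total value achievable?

89.2

Rank by value-to-size ratio: Riverbend 50/24≈2.08, Hill Ranch 18/9≈2, Delta Co-op 20/15≈1.33, North Farm 24/20≈1.2, Twin Wells 28/29≈0.966, Mesa Fields 4/30≈0.133.
Take all of Riverbend (24 m³, value 50) — 25 m³ left.
Hill Ranch: take in full, 9 m³ for value 18 — 16 left.
Take all of Delta Co-op (15 m³, value 20) — 1 m³ left.
1 m³ left: a 1/20 share of North Farm gives 24×1/20 = 1.2.
Total value = 89.2.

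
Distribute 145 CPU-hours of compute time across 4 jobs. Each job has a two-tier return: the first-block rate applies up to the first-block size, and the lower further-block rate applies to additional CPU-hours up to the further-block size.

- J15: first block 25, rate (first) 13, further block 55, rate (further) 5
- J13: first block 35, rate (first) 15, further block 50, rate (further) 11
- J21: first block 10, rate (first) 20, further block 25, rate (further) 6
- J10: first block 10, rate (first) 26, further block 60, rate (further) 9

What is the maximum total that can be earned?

1995

Treat each block as its own option and order by rate: J10/first 26 > J21/first 20 > J13/first 15 > J15/first 13 > J13/second 11 > J10/second 9 > J21/second 6 > J15/second 5.
J10/first (26): +10 → 135 left.
Fill J21 first block (10 at 20) → 125 left.
J13 first at 15: fill all 35 → 90 left.
J15 first at 13: fill all 25 → 65 left.
J13 second at 11: fill all 50 → 15 left.
J10 second at 9: only 15 left, fill 15.
Total = 26×10 + 20×10 + 15×35 + 13×25 + 11×50 + 9×15 = 1995.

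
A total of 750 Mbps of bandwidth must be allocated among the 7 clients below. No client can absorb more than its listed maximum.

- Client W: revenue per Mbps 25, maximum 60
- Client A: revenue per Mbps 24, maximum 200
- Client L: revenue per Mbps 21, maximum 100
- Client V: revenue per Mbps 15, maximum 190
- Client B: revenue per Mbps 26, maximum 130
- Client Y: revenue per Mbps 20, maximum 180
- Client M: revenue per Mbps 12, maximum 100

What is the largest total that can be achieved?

16580

Order the clients by revenue per Mbps: Client B 26 > Client W 25 > Client A 24 > Client L 21 > Client Y 20 > Client V 15 > Client M 12.
Client B takes 130 to reach its cap of 130 ; 620 left.
Client W: +60 to 60 (cap) ; 560 left.
Client A: +200 to 200 (cap) ; 360 left.
Client L: +100 to 100 (cap) ; 260 left.
Client Y takes 180 to reach its cap of 180 ; 80 left.
Only 80 left; Client V takes them to reach 80.
Total = 25×60 + 24×200 + 21×100 + 15×80 + 26×130 + 20×180 = 16580.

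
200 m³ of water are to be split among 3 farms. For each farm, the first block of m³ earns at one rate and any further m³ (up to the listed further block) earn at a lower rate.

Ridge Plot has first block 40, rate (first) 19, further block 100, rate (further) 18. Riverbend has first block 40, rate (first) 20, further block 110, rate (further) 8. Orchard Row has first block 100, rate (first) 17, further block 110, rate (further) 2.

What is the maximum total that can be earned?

Rank every tier by rate: Riverbend/first 20 > Ridge Plot/first 19 > Ridge Plot/second 18 > Orchard Row/first 17 > Riverbend/second 8 > Orchard Row/second 2.
Riverbend/first (20): +40 → 160 left.
Fill Ridge Plot first block (40 at 19) → 120 left.
Ridge Plot second at 18: fill all 100 → 20 left.
Orchard Row/first: +20 of 100 at 17; pool empty.
Total = 20×40 + 19×40 + 18×100 + 17×20 = 3700.

3700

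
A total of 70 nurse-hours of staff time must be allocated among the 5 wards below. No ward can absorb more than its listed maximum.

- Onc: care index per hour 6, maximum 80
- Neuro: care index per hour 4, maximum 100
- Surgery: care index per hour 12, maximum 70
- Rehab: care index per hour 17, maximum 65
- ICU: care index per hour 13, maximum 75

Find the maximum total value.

1170

Order the wards by care index per hour: Rehab 17 > ICU 13 > Surgery 12 > Onc 6 > Neuro 4.
Rehab: +65 to 65 (cap) → 5 left.
ICU: +5 (room for 75) → 5. Pool exhausted.
Total = 17×65 + 13×5 = 1170.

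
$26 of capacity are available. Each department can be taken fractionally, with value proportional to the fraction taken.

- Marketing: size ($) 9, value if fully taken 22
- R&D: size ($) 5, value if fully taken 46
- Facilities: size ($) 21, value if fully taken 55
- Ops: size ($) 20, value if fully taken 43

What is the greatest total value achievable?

Best value per unit of size first: R&D 46/5≈9.2, Facilities 55/21≈2.62, Marketing 22/9≈2.44, Ops 43/20≈2.15.
All 5 $ of R&D fit (value 46) ; 21 remain.
All 21 $ of Facilities fit (value 55) ; 0 remain.
Total value = 101.

101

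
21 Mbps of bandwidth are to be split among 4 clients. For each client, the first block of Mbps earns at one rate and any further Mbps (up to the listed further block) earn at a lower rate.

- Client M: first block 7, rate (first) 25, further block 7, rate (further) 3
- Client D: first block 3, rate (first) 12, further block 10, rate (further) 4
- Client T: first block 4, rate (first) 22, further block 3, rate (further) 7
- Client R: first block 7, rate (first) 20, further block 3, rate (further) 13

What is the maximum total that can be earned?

442

Rank every tier by rate: Client M/T1 25 > Client T/T1 22 > Client R/T1 20 > Client R/T2 13 > Client D/T1 12 > Client T/T2 7 > Client D/T2 4 > Client M/T2 3.
Client M/T1 (25): +7 ; 14 left.
Client T T1 at 22: fill all 4 ; 10 left.
Fill Client R T1 block (7 at 20) ; 3 left.
Client R/T2 (13): +3 ; 0 left.
Total = 25×7 + 22×4 + 20×7 + 13×3 = 442.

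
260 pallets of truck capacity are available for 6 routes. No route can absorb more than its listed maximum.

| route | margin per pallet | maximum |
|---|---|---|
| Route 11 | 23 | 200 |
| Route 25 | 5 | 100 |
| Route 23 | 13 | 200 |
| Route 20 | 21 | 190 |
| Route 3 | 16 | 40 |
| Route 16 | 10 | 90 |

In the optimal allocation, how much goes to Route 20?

60

Order the routes by margin per pallet: Route 11 23 > Route 20 21 > Route 3 16 > Route 23 13 > Route 16 10 > Route 25 5.
Route 11: +200 to 200 (cap) ; 60 left.
Only 60 left; Route 20 takes them to reach 60.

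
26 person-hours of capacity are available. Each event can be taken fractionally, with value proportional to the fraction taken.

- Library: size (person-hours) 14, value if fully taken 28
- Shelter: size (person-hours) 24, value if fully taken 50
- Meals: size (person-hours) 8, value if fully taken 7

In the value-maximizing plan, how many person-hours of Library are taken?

2

Rank by value-to-size ratio: Shelter 50/24≈2.08, Library 28/14≈2, Meals 7/8≈0.875.
Shelter: take in full, 24 person-hours for value 50 → 2 left.
Only 2 person-hours remain; take 2/14 of Library for value 28×2/14 = 4.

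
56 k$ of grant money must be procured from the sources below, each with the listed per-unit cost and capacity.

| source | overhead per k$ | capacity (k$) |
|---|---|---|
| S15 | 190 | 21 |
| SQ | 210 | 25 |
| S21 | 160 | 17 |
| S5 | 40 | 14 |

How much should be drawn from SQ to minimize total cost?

Fill from the cheapest source first.
Take 14 from S5 at 40 — need 42 more.
S21 (160): use full 17 — 25 k$ to go.
S15 at 190: take all 21 k$ — 4 still needed.
SQ (210): take the remaining 4 — done.

4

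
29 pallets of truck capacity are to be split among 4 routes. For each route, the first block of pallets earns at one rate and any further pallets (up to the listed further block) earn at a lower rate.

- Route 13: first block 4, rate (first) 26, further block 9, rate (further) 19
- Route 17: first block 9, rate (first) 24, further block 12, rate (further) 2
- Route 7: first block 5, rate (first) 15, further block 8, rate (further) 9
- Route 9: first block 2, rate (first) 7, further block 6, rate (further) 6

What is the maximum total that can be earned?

584

Order all 8 blocks by rate: Route 13/tier1 26 > Route 17/tier1 24 > Route 13/tier2 19 > Route 7/tier1 15 > Route 7/tier2 9 > Route 9/tier1 7 > Route 9/tier2 6 > Route 17/tier2 2.
Route 13 tier1 at 26: fill all 4 → 25 left.
Route 17/tier1 (24): +9 → 16 left.
Route 13/tier2 (19): +9 → 7 left.
Route 7/tier1 (15): +5 → 2 left.
2 remain; put them into Route 7 tier2 at 9.
Total = 26×4 + 24×9 + 19×9 + 15×5 + 9×2 = 584.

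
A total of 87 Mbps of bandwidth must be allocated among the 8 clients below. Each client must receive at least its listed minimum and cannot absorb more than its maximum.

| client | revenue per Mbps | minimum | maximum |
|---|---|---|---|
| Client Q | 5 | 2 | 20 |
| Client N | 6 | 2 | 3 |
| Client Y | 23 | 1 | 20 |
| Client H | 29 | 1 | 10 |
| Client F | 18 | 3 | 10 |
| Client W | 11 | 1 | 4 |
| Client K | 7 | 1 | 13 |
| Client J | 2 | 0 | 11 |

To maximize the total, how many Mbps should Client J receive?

Meeting every minimum uses 2+2+1+1+3+1+1+0 = 11 Mbps, leaving 76.
Order the clients by revenue per Mbps: Client H 29 > Client Y 23 > Client F 18 > Client W 11 > Client K 7 > Client N 6 > Client Q 5 > Client J 2.
Give Client H 9 more to hit its cap of 10 — 67 left.
Give Client Y 19 more to hit its cap of 20 — 48 left.
Give Client F 7 more to hit its cap of 10 — 41 left.
Client W takes 3 more to reach its cap of 4 — 38 left.
Client K: +12 to 13 (cap) — 26 left.
Client N: +1 to 3 (cap) — 25 left.
Give Client Q 18 more to hit its cap of 20 — 7 left.
Client J: +7 (room for 11) → 7. Pool exhausted.

7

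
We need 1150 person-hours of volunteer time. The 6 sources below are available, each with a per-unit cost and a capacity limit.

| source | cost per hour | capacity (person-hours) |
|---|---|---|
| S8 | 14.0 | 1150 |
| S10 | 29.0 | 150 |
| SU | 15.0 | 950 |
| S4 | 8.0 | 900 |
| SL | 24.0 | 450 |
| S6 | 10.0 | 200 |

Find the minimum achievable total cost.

Cheapest first:
Take 900 from S4 at 8.0 → need 250 more.
Take 200 from S6 at 10.0 → need 50 more.
S8 at 14.0: take 50 of its 1150 → requirement met.
SU, SL, S10: unused.
Cost = 900×8.0 + 200×10.0 + 50×14.0 = 9900.

9900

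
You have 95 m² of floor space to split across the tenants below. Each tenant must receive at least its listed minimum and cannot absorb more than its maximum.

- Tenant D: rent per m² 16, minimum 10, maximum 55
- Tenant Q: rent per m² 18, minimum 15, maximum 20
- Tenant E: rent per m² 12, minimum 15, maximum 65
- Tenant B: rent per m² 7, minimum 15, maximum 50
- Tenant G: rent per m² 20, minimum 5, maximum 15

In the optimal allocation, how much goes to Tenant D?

Meeting every minimum uses 10+15+15+15+5 = 60 m², leaving 35.
Highest rent per m² first: Tenant G 20 > Tenant Q 18 > Tenant D 16 > Tenant E 12 > Tenant B 7.
Give Tenant G 10 more to hit its cap of 15 ; 25 left.
Give Tenant Q 5 more to hit its cap of 20 ; 20 left.
Tenant D: +20 (room for 45) → 30. Pool exhausted.

30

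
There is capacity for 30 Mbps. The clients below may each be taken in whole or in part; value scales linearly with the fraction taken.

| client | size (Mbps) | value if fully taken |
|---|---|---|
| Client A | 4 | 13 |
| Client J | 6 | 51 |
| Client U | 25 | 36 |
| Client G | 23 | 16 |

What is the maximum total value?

92.8

Sort by value density: Client J 51/6≈8.5, Client A 13/4≈3.25, Client U 36/25≈1.44, Client G 16/23≈0.696.
Client J: take in full, 6 Mbps for value 51 ; 24 left.
Take all of Client A (4 Mbps, value 13) ; 20 Mbps left.
20 Mbps left: a 20/25 share of Client U gives 36×20/25 = 28.8.
Total value = 92.8.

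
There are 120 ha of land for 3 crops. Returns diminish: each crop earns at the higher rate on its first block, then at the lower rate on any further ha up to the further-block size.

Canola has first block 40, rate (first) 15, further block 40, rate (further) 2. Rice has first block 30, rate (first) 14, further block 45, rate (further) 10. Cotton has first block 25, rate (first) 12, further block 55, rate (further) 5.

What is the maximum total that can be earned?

1570

Treat each block as its own option and order by rate: Canola/tier1 15 > Rice/tier1 14 > Cotton/tier1 12 > Rice/tier2 10 > Cotton/tier2 5 > Canola/tier2 2.
Fill Canola tier1 block (40 at 15) → 80 left.
Rice/tier1 (14): +30 → 50 left.
Cotton tier1 at 12: fill all 25 → 25 left.
25 remain; put them into Rice tier2 at 10.
Total = 15×40 + 14×30 + 12×25 + 10×25 = 1570.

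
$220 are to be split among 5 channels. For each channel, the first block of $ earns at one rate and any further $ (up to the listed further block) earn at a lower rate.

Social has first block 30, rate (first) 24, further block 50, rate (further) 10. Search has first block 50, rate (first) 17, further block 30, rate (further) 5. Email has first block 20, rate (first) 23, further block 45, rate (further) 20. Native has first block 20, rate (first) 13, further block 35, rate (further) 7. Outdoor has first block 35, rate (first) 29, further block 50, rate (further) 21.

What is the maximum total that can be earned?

4825

Rank every tier by rate: Outdoor/T1 29 > Social/T1 24 > Email/T1 23 > Outdoor/T2 21 > Email/T2 20 > Search/T1 17 > Native/T1 13 > Social/T2 10 > Native/T2 7 > Search/T2 5.
Fill Outdoor T1 block (35 at 29) — 185 left.
Social/T1 (24): +30 — 155 left.
Email T1 at 23: fill all 20 — 135 left.
Outdoor/T2 (21): +50 — 85 left.
Fill Email T2 block (45 at 20) — 40 left.
Search T1 at 17: only 40 left, fill 40.
Total = 29×35 + 24×30 + 23×20 + 21×50 + 20×45 + 17×40 = 4825.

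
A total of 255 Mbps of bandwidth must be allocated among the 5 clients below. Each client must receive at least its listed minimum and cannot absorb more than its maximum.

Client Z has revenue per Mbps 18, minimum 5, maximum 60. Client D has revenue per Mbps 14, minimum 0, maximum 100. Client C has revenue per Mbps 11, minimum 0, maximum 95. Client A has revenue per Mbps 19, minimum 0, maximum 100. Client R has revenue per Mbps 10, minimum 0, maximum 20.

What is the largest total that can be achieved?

4310

Meeting every minimum uses 5+0+0+0+0 = 5 Mbps, leaving 250.
Order the clients by revenue per Mbps: Client A 19 > Client Z 18 > Client D 14 > Client C 11 > Client R 10.
Give Client A 100 more to hit its cap of 100 → 150 left.
Client Z takes 55 more to reach its cap of 60 → 95 left.
Client D: +95 (room for 100) → 95. Pool exhausted.
Total = 18×60 + 14×95 + 19×100 = 4310.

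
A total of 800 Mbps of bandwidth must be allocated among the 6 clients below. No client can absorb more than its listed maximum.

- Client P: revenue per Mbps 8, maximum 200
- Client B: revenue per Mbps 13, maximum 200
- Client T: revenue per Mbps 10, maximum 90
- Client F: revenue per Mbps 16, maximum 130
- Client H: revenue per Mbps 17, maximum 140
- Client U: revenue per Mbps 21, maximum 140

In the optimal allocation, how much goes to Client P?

Highest revenue per Mbps first: Client U 21 > Client H 17 > Client F 16 > Client B 13 > Client T 10 > Client P 8.
Client U: +140 to 140 (cap) → 660 left.
Client H takes 140 to reach its cap of 140 → 520 left.
Client F: +130 to 130 (cap) → 390 left.
Client B: +200 to 200 (cap) → 190 left.
Client T: +90 to 90 (cap) → 100 left.
Only 100 left; Client P takes them to reach 100.

100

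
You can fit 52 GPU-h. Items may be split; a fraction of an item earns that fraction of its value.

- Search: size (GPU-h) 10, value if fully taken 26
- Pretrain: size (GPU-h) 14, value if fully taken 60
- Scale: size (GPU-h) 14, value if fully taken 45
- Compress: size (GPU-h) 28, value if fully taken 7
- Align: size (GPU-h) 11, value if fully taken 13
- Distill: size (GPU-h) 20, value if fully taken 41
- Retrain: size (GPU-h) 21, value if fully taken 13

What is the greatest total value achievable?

159.7

Best value per unit of size first: Pretrain 60/14≈4.29, Scale 45/14≈3.21, Search 26/10≈2.6, Distill 41/20≈2.05, Align 13/11≈1.18, Retrain 13/21≈0.619, Compress 7/28≈0.25.
Take all of Pretrain (14 GPU-h, value 60) — 38 GPU-h left.
Scale: take in full, 14 GPU-h for value 45 — 24 left.
All 10 GPU-h of Search fit (value 26) — 14 remain.
14 GPU-h left: a 14/20 share of Distill gives 41×14/20 = 28.7.
Total value = 159.7.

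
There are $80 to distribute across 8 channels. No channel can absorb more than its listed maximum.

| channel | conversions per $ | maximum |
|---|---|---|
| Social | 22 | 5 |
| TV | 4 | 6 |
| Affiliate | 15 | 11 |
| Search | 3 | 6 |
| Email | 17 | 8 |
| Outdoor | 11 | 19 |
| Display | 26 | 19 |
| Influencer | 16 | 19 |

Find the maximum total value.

Rank by conversions per $: Display 26 > Social 22 > Email 17 > Influencer 16 > Affiliate 15 > Outdoor 11 > TV 4 > Search 3.
Give Display 19 to hit its cap of 19 ; 61 left.
Social: +5 to 5 (cap) ; 56 left.
Give Email 8 to hit its cap of 8 ; 48 left.
Influencer takes 19 to reach its cap of 19 ; 29 left.
Give Affiliate 11 to hit its cap of 11 ; 18 left.
Outdoor: +18 (room for 19) → 18. Pool exhausted.
Total = 22×5 + 15×11 + 17×8 + 11×18 + 26×19 + 16×19 = 1407.

1407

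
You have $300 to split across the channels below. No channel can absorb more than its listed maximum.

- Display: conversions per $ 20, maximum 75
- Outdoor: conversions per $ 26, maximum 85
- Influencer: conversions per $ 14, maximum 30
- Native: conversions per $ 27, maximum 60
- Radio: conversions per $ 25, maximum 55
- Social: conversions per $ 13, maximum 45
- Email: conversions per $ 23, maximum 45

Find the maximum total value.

7340

Order the channels by conversions per $: Native 27 > Outdoor 26 > Radio 25 > Email 23 > Display 20 > Influencer 14 > Social 13.
Give Native 60 to hit its cap of 60 — 240 left.
Outdoor: +85 to 85 (cap) — 155 left.
Radio: +55 to 55 (cap) — 100 left.
Email takes 45 to reach its cap of 45 — 55 left.
Display has room for 75 but only 55 remain, so it gets 55.
Total = 20×55 + 26×85 + 27×60 + 25×55 + 23×45 = 7340.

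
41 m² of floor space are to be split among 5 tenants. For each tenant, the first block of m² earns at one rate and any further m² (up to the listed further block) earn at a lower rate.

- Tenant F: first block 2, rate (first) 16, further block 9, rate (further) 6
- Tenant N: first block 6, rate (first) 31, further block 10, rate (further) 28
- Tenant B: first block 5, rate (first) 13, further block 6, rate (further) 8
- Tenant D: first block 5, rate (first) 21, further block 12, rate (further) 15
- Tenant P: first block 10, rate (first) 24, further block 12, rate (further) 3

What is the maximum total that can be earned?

Order all 10 blocks by rate: Tenant N/first 31 > Tenant N/second 28 > Tenant P/first 24 > Tenant D/first 21 > Tenant F/first 16 > Tenant D/second 15 > Tenant B/first 13 > Tenant B/second 8 > Tenant F/second 6 > Tenant P/second 3.
Tenant N first at 31: fill all 6 ; 35 left.
Fill Tenant N second block (10 at 28) ; 25 left.
Tenant P/first (24): +10 ; 15 left.
Fill Tenant D first block (5 at 21) ; 10 left.
Tenant F first at 16: fill all 2 ; 8 left.
8 remain; put them into Tenant D second at 15.
Total = 31×6 + 28×10 + 24×10 + 21×5 + 16×2 + 15×8 = 963.

963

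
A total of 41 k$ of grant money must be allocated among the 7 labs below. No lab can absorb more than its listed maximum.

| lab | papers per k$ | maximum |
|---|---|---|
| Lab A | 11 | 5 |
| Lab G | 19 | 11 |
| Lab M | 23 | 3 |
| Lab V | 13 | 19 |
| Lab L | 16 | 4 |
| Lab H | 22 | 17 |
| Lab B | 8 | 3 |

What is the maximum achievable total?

Order the labs by papers per k$: Lab M 23 > Lab H 22 > Lab G 19 > Lab L 16 > Lab V 13 > Lab A 11 > Lab B 8.
Lab M takes 3 to reach its cap of 3 ; 38 left.
Lab H takes 17 to reach its cap of 17 ; 21 left.
Lab G takes 11 to reach its cap of 11 ; 10 left.
Lab L: +4 to 4 (cap) ; 6 left.
Only 6 left; Lab V takes them to reach 6.
Total = 19×11 + 23×3 + 13×6 + 16×4 + 22×17 = 794.

794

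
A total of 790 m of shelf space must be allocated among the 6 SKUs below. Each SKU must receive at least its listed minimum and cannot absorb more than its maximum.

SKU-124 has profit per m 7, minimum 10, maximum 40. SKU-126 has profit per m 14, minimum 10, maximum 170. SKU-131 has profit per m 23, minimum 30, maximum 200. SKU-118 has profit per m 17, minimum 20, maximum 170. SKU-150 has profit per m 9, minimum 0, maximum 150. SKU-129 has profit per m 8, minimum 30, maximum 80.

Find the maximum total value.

Meeting every minimum uses 10+10+30+20+0+30 = 100 m, leaving 690.
Highest profit per m first: SKU-131 23 > SKU-118 17 > SKU-126 14 > SKU-150 9 > SKU-129 8 > SKU-124 7.
SKU-131 takes 170 more to reach its cap of 200 — 520 left.
SKU-118: +150 to 170 (cap) — 370 left.
Give SKU-126 160 more to hit its cap of 170 — 210 left.
SKU-150: +150 to 150 (cap) — 60 left.
SKU-129 takes 50 more to reach its cap of 80 — 10 left.
SKU-124 has room for 30 more but only 10 remain, so it gets 20.
Total = 7×20 + 14×170 + 23×200 + 17×170 + 9×150 + 8×80 = 12000.

12000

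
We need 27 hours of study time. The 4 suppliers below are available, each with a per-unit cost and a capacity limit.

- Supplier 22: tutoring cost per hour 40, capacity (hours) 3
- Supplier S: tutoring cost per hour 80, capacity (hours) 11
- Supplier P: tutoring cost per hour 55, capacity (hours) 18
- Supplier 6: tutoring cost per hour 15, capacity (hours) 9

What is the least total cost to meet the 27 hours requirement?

1080

Cheapest first:
Supplier 6 (15): use full 9 ; 18 hours to go.
Supplier 22 (40): use full 3 ; 15 hours to go.
Supplier P at 55: take 15 of its 18 ; requirement met.
Supplier S: unused.
Cost = 9×15 + 3×40 + 15×55 = 1080.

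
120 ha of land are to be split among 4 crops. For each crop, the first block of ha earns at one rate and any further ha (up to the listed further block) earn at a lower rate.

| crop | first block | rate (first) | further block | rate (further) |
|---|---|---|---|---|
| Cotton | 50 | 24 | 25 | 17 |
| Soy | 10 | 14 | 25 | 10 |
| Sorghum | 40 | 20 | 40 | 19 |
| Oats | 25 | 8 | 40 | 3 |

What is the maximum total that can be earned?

Treat each block as its own option and order by rate: Cotton/first 24 > Sorghum/first 20 > Sorghum/second 19 > Cotton/second 17 > Soy/first 14 > Soy/second 10 > Oats/first 8 > Oats/second 3.
Cotton first at 24: fill all 50 → 70 left.
Sorghum first at 20: fill all 40 → 30 left.
Sorghum/second: +30 of 40 at 19; pool empty.
Total = 24×50 + 20×40 + 19×30 = 2570.

2570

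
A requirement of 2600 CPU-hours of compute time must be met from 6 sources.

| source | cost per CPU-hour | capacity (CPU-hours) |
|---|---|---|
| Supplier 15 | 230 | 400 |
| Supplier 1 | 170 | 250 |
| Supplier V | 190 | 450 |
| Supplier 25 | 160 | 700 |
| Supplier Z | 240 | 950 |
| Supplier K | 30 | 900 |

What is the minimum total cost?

Use sources in increasing cost order.
Supplier K at 30: take all 900 CPU-hours — 1700 still needed.
Supplier 25 (160): use full 700 — 1000 CPU-hours to go.
Supplier 1 (170): use full 250 — 750 CPU-hours to go.
Supplier V at 190: take all 450 CPU-hours — 300 still needed.
Supplier 15 at 230: take 300 of its 400 — requirement met.
Supplier Z: unused.
Cost = 900×30 + 700×160 + 250×170 + 450×190 + 300×230 = 336000.

336000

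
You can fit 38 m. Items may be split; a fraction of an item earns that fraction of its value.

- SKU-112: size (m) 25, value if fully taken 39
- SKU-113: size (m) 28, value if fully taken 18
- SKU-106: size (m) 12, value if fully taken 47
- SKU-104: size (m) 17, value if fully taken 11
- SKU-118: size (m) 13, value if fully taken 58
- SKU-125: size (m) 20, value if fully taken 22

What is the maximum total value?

Sort by value density: SKU-118 58/13≈4.46, SKU-106 47/12≈3.92, SKU-112 39/25≈1.56, SKU-125 22/20≈1.1, SKU-104 11/17≈0.647, SKU-113 18/28≈0.643.
SKU-118: take in full, 13 m for value 58 ; 25 left.
All 12 m of SKU-106 fit (value 47) ; 13 remain.
Fill the last 13 m with part of SKU-112: 13/25 of it earns 20.28.
Total value = 125.28.

125.28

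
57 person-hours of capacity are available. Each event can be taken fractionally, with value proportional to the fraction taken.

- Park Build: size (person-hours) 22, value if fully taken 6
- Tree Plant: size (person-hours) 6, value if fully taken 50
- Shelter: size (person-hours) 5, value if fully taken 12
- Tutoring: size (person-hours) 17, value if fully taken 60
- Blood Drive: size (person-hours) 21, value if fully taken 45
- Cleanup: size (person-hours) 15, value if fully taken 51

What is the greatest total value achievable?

203

Sort by value density: Tree Plant 50/6≈8.33, Tutoring 60/17≈3.53, Cleanup 51/15≈3.4, Shelter 12/5≈2.4, Blood Drive 45/21≈2.14, Park Build 6/22≈0.273.
All 6 person-hours of Tree Plant fit (value 50) → 51 remain.
All 17 person-hours of Tutoring fit (value 60) → 34 remain.
Take all of Cleanup (15 person-hours, value 51) → 19 person-hours left.
All 5 person-hours of Shelter fit (value 12) → 14 remain.
Fill the last 14 person-hours with part of Blood Drive: 14/21 of it earns 30.
Total value = 203.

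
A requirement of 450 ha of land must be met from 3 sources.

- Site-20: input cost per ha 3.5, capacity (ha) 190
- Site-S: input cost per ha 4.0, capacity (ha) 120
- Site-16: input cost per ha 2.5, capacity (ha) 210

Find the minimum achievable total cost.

Cheapest first:
Site-16 (2.5): use full 210 ; 240 ha to go.
Site-20 (3.5): use full 190 ; 50 ha to go.
Take 50 from Site-S at 4.0 to finish.
Cost = 210×2.5 + 190×3.5 + 50×4.0 = 1390.

1390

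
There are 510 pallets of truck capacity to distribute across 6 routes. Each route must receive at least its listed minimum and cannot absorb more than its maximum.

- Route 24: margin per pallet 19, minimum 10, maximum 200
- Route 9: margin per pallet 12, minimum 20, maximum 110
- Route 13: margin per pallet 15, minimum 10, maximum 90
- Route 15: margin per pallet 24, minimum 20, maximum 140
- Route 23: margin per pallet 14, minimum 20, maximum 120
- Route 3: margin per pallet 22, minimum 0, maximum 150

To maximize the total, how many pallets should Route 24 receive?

170

Meeting every minimum uses 10+20+10+20+20+0 = 80 pallets, leaving 430.
Order the routes by margin per pallet: Route 15 24 > Route 3 22 > Route 24 19 > Route 13 15 > Route 23 14 > Route 9 12.
Give Route 15 120 more to hit its cap of 140 — 310 left.
Route 3: +150 to 150 (cap) — 160 left.
Only 160 left; Route 24 takes them to reach 170.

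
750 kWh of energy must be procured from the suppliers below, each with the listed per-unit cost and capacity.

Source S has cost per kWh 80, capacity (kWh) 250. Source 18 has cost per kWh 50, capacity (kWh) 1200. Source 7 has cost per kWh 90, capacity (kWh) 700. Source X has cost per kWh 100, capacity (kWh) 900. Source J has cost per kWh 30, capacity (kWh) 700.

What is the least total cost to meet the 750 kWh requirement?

23500

Fill from the cheapest supplier first.
Take 700 from Source J at 30 — need 50 more.
Source 18 (50): take the remaining 50 — done.
Source S, Source 7, Source X: unused.
Cost = 700×30 + 50×50 = 23500.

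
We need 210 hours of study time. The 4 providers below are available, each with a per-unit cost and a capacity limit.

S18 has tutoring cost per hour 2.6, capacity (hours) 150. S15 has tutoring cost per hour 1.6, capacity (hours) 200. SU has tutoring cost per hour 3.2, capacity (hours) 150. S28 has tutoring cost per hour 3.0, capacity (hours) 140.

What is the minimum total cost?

Fill from the cheapest provider first.
S15 at 1.6: take all 200 hours — 10 still needed.
S18 at 2.6: take 10 of its 150 — requirement met.
S28, SU: unused.
Cost = 200×1.6 + 10×2.6 = 346.

346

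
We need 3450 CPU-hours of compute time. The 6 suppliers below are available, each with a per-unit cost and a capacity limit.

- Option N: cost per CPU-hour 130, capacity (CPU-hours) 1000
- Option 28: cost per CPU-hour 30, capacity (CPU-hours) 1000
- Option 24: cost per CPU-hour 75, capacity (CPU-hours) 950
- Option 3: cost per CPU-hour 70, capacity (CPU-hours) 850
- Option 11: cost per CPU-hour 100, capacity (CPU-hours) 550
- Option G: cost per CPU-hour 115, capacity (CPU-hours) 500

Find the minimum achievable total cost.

227250

Fill from the cheapest supplier first.
Option 28 at 30: take all 1000 CPU-hours → 2450 still needed.
Option 3 (70): use full 850 → 1600 CPU-hours to go.
Option 24 at 75: take all 950 CPU-hours → 650 still needed.
Option 11 (100): use full 550 → 100 CPU-hours to go.
Option G (115): take the remaining 100 → done.
Option N: unused.
Cost = 1000×30 + 850×70 + 950×75 + 550×100 + 100×115 = 227250.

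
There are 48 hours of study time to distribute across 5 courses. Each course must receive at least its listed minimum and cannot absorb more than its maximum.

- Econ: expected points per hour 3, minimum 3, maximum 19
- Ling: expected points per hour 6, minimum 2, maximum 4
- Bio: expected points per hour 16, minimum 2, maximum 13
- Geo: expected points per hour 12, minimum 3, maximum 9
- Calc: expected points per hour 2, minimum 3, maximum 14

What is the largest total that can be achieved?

403

Meeting every minimum uses 3+2+2+3+3 = 13 hours, leaving 35.
Rank by expected points per hour: Bio 16 > Geo 12 > Ling 6 > Econ 3 > Calc 2.
Give Bio 11 more to hit its cap of 13 → 24 left.
Geo: +6 to 9 (cap) → 18 left.
Ling: +2 to 4 (cap) → 16 left.
Econ: +16 to 19 (cap) → 0 left.
Total = 3×19 + 6×4 + 16×13 + 12×9 + 2×3 = 403.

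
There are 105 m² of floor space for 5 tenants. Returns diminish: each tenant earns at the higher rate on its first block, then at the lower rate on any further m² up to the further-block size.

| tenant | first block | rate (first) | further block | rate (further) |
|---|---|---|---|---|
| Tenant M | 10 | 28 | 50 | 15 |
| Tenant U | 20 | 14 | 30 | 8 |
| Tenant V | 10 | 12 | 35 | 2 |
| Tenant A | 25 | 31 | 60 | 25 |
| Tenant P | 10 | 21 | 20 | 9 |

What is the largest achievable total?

2765

Order all 10 blocks by rate: Tenant A/T1 31 > Tenant M/T1 28 > Tenant A/T2 25 > Tenant P/T1 21 > Tenant M/T2 15 > Tenant U/T1 14 > Tenant V/T1 12 > Tenant P/T2 9 > Tenant U/T2 8 > Tenant V/T2 2.
Tenant A/T1 (31): +25 ; 80 left.
Tenant M T1 at 28: fill all 10 ; 70 left.
Tenant A/T2 (25): +60 ; 10 left.
Fill Tenant P T1 block (10 at 21) ; 0 left.
Total = 31×25 + 28×10 + 25×60 + 21×10 = 2765.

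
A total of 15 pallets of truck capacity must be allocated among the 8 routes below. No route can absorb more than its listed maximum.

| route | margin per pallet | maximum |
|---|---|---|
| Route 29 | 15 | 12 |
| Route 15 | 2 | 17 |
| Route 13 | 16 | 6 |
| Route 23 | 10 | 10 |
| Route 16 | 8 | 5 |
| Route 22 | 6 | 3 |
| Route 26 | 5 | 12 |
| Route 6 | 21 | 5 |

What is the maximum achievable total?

Rank by margin per pallet: Route 6 21 > Route 13 16 > Route 29 15 > Route 23 10 > Route 16 8 > Route 22 6 > Route 26 5 > Route 15 2.
Route 6: +5 to 5 (cap) ; 10 left.
Route 13 takes 6 to reach its cap of 6 ; 4 left.
Route 29: +4 (room for 12) → 4. Pool exhausted.
Total = 15×4 + 16×6 + 21×5 = 261.

261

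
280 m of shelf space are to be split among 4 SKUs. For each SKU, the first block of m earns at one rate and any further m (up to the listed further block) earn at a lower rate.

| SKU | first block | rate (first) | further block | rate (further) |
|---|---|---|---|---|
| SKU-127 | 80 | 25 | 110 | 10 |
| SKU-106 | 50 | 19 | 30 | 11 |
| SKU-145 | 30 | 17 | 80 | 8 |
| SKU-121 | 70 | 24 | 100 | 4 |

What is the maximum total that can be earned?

Order all 8 blocks by rate: SKU-127/first 25 > SKU-121/first 24 > SKU-106/first 19 > SKU-145/first 17 > SKU-106/second 11 > SKU-127/second 10 > SKU-145/second 8 > SKU-121/second 4.
Fill SKU-127 first block (80 at 25) — 200 left.
SKU-121/first (24): +70 — 130 left.
Fill SKU-106 first block (50 at 19) — 80 left.
SKU-145/first (17): +30 — 50 left.
SKU-106 second at 11: fill all 30 — 20 left.
SKU-127 second at 10: only 20 left, fill 20.
Total = 25×80 + 24×70 + 19×50 + 17×30 + 11×30 + 10×20 = 5670.

5670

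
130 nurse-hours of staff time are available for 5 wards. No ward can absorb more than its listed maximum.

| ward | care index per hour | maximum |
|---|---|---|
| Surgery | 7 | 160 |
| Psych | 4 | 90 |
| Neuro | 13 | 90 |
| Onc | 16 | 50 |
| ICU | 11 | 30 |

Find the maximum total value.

Highest care index per hour first: Onc 16 > Neuro 13 > ICU 11 > Surgery 7 > Psych 4.
Onc takes 50 to reach its cap of 50 → 80 left.
Neuro: +80 (room for 90) → 80. Pool exhausted.
Total = 13×80 + 16×50 = 1840.

1840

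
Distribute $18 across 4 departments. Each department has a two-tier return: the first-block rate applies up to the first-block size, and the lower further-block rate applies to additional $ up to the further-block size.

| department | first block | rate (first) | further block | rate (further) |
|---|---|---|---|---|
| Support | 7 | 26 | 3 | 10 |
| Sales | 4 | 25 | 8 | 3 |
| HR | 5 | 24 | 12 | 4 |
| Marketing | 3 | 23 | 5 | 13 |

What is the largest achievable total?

448

Rank every tier by rate: Support/tier1 26 > Sales/tier1 25 > HR/tier1 24 > Marketing/tier1 23 > Marketing/tier2 13 > Support/tier2 10 > HR/tier2 4 > Sales/tier2 3.
Fill Support tier1 block (7 at 26) → 11 left.
Sales tier1 at 25: fill all 4 → 7 left.
HR/tier1 (24): +5 → 2 left.
Marketing tier1 at 23: only 2 left, fill 2.
Total = 26×7 + 25×4 + 24×5 + 23×2 = 448.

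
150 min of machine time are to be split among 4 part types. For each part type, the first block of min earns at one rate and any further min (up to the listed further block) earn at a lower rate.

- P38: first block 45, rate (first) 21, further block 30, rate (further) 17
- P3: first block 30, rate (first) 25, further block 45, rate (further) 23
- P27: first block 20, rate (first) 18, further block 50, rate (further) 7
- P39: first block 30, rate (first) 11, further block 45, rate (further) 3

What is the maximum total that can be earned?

Order all 8 blocks by rate: P3/first 25 > P3/second 23 > P38/first 21 > P27/first 18 > P38/second 17 > P39/first 11 > P27/second 7 > P39/second 3.
P3/first (25): +30 ; 120 left.
P3/second (23): +45 ; 75 left.
P38/first (21): +45 ; 30 left.
Fill P27 first block (20 at 18) ; 10 left.
10 remain; put them into P38 second at 17.
Total = 25×30 + 23×45 + 21×45 + 18×20 + 17×10 = 3260.

3260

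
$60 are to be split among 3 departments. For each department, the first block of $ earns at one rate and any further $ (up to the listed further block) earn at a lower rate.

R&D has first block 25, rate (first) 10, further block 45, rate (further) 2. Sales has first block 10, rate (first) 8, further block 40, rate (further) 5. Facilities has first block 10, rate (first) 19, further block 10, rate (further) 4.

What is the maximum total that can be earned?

595

Treat each block as its own option and order by rate: Facilities/first 19 > R&D/first 10 > Sales/first 8 > Sales/second 5 > Facilities/second 4 > R&D/second 2.
Fill Facilities first block (10 at 19) → 50 left.
R&D/first (10): +25 → 25 left.
Sales/first (8): +10 → 15 left.
Sales/second: +15 of 40 at 5; pool empty.
Total = 19×10 + 10×25 + 8×10 + 5×15 = 595.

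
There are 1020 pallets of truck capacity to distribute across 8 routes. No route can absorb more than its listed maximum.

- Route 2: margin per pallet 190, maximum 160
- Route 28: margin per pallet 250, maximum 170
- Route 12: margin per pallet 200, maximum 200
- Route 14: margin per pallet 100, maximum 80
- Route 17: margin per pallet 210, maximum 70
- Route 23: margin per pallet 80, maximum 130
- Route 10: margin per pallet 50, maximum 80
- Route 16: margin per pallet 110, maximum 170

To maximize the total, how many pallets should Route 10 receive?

Rank by margin per pallet: Route 28 250 > Route 17 210 > Route 12 200 > Route 2 190 > Route 16 110 > Route 14 100 > Route 23 80 > Route 10 50.
Route 28: +170 to 170 (cap) → 850 left.
Route 17: +70 to 70 (cap) → 780 left.
Give Route 12 200 to hit its cap of 200 → 580 left.
Give Route 2 160 to hit its cap of 160 → 420 left.
Give Route 16 170 to hit its cap of 170 → 250 left.
Route 14: +80 to 80 (cap) → 170 left.
Give Route 23 130 to hit its cap of 130 → 40 left.
Route 10 has room for 80 but only 40 remain, so it gets 40.

40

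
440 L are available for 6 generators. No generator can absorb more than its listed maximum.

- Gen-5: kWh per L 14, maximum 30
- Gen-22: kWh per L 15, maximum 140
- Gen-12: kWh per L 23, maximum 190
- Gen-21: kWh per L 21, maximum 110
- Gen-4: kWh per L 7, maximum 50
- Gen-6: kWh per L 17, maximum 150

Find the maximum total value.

9060

Highest kWh per L first: Gen-12 23 > Gen-21 21 > Gen-6 17 > Gen-22 15 > Gen-5 14 > Gen-4 7.
Give Gen-12 190 to hit its cap of 190 → 250 left.
Gen-21: +110 to 110 (cap) → 140 left.
Only 140 left; Gen-6 takes them to reach 140.
Total = 23×190 + 21×110 + 17×140 = 9060.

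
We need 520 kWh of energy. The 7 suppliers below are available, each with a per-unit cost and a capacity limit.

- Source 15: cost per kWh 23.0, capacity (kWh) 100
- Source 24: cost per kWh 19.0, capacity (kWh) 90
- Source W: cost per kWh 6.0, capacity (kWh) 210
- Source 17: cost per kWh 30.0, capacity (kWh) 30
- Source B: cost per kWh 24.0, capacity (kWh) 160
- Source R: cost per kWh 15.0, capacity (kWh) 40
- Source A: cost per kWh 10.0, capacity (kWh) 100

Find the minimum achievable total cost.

Use suppliers in increasing cost order.
Source W at 6.0: take all 210 kWh — 310 still needed.
Source A (10.0): use full 100 — 210 kWh to go.
Source R (15.0): use full 40 — 170 kWh to go.
Source 24 at 19.0: take all 90 kWh — 80 still needed.
Source 15 at 23.0: take 80 of its 100 — requirement met.
Source B, Source 17: unused.
Cost = 210×6.0 + 100×10.0 + 40×15.0 + 90×19.0 + 80×23.0 = 6410.

6410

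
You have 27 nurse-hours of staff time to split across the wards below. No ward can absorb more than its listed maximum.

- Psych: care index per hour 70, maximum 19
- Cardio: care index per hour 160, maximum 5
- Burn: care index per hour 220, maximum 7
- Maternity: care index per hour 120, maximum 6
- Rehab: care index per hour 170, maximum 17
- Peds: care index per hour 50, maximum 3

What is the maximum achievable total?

Rank by care index per hour: Burn 220 > Rehab 170 > Cardio 160 > Maternity 120 > Psych 70 > Peds 50.
Burn: +7 to 7 (cap) ; 20 left.
Rehab takes 17 to reach its cap of 17 ; 3 left.
Cardio has room for 5 but only 3 remain, so it gets 3.
Total = 160×3 + 220×7 + 170×17 = 4910.

4910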